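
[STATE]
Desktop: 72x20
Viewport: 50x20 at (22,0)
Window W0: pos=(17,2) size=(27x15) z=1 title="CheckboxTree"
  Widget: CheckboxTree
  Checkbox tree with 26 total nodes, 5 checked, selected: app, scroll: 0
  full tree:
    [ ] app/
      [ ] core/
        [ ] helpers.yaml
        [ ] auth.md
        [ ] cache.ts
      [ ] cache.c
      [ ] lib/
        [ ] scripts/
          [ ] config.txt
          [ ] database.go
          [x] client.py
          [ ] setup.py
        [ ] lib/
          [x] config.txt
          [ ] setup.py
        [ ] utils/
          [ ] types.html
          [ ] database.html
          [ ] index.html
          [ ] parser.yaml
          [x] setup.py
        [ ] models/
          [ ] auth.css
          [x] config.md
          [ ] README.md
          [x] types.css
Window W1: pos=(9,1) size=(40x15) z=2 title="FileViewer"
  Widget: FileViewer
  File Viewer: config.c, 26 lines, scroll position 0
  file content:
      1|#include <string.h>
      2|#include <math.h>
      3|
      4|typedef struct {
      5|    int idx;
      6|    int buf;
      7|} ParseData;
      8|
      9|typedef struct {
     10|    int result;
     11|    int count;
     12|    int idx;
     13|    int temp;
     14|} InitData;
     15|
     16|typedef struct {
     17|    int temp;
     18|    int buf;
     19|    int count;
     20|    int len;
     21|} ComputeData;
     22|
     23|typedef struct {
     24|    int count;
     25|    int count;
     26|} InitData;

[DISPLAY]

                                                  
━━━━━━━━━━━━━━━━━━━━━━━━━━┓                       
                          ┃                       
──────────────────────────┨                       
ring.h>                  ▲┃                       
th.h>                    █┃                       
                         ░┃                       
ct {                     ░┃                       
                         ░┃                       
                         ░┃                       
                         ░┃                       
                         ░┃                       
ct {                     ░┃                       
lt;                      ░┃                       
t;                       ▼┃                       
━━━━━━━━━━━━━━━━━━━━━━━━━━┛                       
━━━━━━━━━━━━━━━━━━━━━┛                            
                                                  
                                                  
                                                  


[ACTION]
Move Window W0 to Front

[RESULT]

                                                  
━━━━━━━━━━━━━━━━━━━━━━━━━━┓                       
━━━━━━━━━━━━━━━━━━━━━┓    ┃                       
ckboxTree            ┃────┨                       
─────────────────────┨   ▲┃                       
 app/                ┃   █┃                       
 ] core/             ┃   ░┃                       
 [ ] helpers.yaml    ┃   ░┃                       
 [ ] auth.md         ┃   ░┃                       
 [ ] cache.ts        ┃   ░┃                       
 ] cache.c           ┃   ░┃                       
-] lib/              ┃   ░┃                       
 [-] scripts/        ┃   ░┃                       
   [ ] config.txt    ┃   ░┃                       
   [ ] database.go   ┃   ▼┃                       
   [x] client.py     ┃━━━━┛                       
━━━━━━━━━━━━━━━━━━━━━┛                            
                                                  
                                                  
                                                  


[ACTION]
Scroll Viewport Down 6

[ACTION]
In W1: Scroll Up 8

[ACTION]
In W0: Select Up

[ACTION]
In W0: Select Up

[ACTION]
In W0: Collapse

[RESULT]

                                                  
━━━━━━━━━━━━━━━━━━━━━━━━━━┓                       
━━━━━━━━━━━━━━━━━━━━━┓    ┃                       
ckboxTree            ┃────┨                       
─────────────────────┨   ▲┃                       
 app/                ┃   █┃                       
                     ┃   ░┃                       
                     ┃   ░┃                       
                     ┃   ░┃                       
                     ┃   ░┃                       
                     ┃   ░┃                       
                     ┃   ░┃                       
                     ┃   ░┃                       
                     ┃   ░┃                       
                     ┃   ▼┃                       
                     ┃━━━━┛                       
━━━━━━━━━━━━━━━━━━━━━┛                            
                                                  
                                                  
                                                  


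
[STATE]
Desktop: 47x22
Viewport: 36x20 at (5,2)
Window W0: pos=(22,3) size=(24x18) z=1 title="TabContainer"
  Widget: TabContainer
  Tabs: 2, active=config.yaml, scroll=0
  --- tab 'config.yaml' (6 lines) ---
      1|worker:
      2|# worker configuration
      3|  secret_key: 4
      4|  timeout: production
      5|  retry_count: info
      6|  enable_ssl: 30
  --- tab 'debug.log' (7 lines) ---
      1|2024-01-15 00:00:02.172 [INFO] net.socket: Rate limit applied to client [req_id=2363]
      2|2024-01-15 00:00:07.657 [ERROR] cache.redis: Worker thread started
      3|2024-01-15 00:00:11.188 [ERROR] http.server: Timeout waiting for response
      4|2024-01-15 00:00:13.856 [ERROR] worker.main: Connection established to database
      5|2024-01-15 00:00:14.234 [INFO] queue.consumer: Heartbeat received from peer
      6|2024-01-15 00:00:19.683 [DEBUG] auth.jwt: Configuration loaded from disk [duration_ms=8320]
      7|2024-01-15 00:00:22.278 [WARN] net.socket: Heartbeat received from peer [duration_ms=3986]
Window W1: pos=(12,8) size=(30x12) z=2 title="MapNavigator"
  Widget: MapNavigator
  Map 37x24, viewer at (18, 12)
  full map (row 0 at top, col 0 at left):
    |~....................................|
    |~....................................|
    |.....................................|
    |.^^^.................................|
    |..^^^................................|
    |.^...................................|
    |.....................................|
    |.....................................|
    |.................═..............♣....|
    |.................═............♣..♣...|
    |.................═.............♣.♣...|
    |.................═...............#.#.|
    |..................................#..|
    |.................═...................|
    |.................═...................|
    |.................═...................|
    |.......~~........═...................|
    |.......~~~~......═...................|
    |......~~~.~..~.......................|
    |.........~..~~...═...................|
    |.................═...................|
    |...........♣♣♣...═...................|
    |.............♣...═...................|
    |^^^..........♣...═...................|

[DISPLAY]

                                    
                 ┏━━━━━━━━━━━━━━━━━━
                 ┃ TabContainer     
                 ┠──────────────────
                 ┃[config.yaml]│ deb
                 ┃──────────────────
       ┏━━━━━━━━━━━━━━━━━━━━━━━━━━━━
       ┃ MapNavigator               
       ┠────────────────────────────
       ┃.............═..............
       ┃.............═............♣.
       ┃.............═.............♣
       ┃.............═..............
       ┃..............@.............
       ┃.............═..............
       ┃.............═..............
       ┃.............═..............
       ┗━━━━━━━━━━━━━━━━━━━━━━━━━━━━
                 ┗━━━━━━━━━━━━━━━━━━
                                    


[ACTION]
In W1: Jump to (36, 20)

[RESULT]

                                    
                 ┏━━━━━━━━━━━━━━━━━━
                 ┃ TabContainer     
                 ┠──────────────────
                 ┃[config.yaml]│ deb
                 ┃──────────────────
       ┏━━━━━━━━━━━━━━━━━━━━━━━━━━━━
       ┃ MapNavigator               
       ┠────────────────────────────
       ┃...............             
       ┃...............             
       ┃...............             
       ┃...............             
       ┃..............@             
       ┃...............             
       ┃...............             
       ┃...............             
       ┗━━━━━━━━━━━━━━━━━━━━━━━━━━━━
                 ┗━━━━━━━━━━━━━━━━━━
                                    


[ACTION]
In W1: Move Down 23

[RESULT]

                                    
                 ┏━━━━━━━━━━━━━━━━━━
                 ┃ TabContainer     
                 ┠──────────────────
                 ┃[config.yaml]│ deb
                 ┃──────────────────
       ┏━━━━━━━━━━━━━━━━━━━━━━━━━━━━
       ┃ MapNavigator               
       ┠────────────────────────────
       ┃...............             
       ┃...............             
       ┃...............             
       ┃...............             
       ┃..............@             
       ┃                            
       ┃                            
       ┃                            
       ┗━━━━━━━━━━━━━━━━━━━━━━━━━━━━
                 ┗━━━━━━━━━━━━━━━━━━
                                    


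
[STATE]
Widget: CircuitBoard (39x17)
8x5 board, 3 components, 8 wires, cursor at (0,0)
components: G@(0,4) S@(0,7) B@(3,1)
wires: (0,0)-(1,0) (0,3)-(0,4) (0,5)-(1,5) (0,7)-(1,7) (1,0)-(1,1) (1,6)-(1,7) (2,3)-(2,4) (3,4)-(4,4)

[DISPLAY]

   0 1 2 3 4 5 6 7                     
0  [.]          · ─ G   ·       S      
    │                   │       │      
1   · ─ ·               ·   · ─ ·      
                                       
2               · ─ ·                  
                                       
3       B           ·                  
                    │                  
4                   ·                  
Cursor: (0,0)                          
                                       
                                       
                                       
                                       
                                       
                                       


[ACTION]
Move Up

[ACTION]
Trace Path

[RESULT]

   0 1 2 3 4 5 6 7                     
0  [.]          · ─ G   ·       S      
    │                   │       │      
1   · ─ ·               ·   · ─ ·      
                                       
2               · ─ ·                  
                                       
3       B           ·                  
                    │                  
4                   ·                  
Cursor: (0,0)  Trace: Path with 3 nodes
                                       
                                       
                                       
                                       
                                       
                                       


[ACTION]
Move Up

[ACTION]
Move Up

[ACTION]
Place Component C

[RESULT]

   0 1 2 3 4 5 6 7                     
0  [C]          · ─ G   ·       S      
    │                   │       │      
1   · ─ ·               ·   · ─ ·      
                                       
2               · ─ ·                  
                                       
3       B           ·                  
                    │                  
4                   ·                  
Cursor: (0,0)  Trace: Path with 3 nodes
                                       
                                       
                                       
                                       
                                       
                                       


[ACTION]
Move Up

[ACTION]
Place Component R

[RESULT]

   0 1 2 3 4 5 6 7                     
0  [R]          · ─ G   ·       S      
    │                   │       │      
1   · ─ ·               ·   · ─ ·      
                                       
2               · ─ ·                  
                                       
3       B           ·                  
                    │                  
4                   ·                  
Cursor: (0,0)  Trace: Path with 3 nodes
                                       
                                       
                                       
                                       
                                       
                                       


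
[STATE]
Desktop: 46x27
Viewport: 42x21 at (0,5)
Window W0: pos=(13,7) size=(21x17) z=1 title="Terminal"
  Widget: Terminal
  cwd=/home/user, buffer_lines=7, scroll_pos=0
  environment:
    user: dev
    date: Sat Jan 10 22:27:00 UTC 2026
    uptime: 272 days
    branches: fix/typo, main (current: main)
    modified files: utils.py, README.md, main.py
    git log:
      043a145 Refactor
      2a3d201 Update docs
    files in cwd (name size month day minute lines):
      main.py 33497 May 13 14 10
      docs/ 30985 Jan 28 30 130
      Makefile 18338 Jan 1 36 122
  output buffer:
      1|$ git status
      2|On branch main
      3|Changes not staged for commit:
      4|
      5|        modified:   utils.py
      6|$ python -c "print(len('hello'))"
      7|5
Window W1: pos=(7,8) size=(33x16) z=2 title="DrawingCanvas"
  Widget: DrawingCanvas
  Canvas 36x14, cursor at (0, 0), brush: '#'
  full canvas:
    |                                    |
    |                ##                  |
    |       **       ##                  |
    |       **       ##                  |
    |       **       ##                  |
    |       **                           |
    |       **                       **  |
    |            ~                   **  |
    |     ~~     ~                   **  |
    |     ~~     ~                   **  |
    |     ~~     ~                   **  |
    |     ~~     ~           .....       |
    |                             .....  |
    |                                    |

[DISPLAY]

                                          
                                          
             ┏━━━━━━━━━━━━━━━━━━━┓        
       ┏━━━━━━━━━━━━━━━━━━━━━━━━━━━━━━━┓  
       ┃ DrawingCanvas                 ┃  
       ┠───────────────────────────────┨  
       ┃+                              ┃  
       ┃                ##             ┃  
       ┃       **       ##             ┃  
       ┃       **       ##             ┃  
       ┃       **       ##             ┃  
       ┃       **                      ┃  
       ┃       **                      ┃  
       ┃            ~                  ┃  
       ┃     ~~     ~                  ┃  
       ┃     ~~     ~                  ┃  
       ┃     ~~     ~                  ┃  
       ┃     ~~     ~           .....  ┃  
       ┗━━━━━━━━━━━━━━━━━━━━━━━━━━━━━━━┛  
                                          
                                          


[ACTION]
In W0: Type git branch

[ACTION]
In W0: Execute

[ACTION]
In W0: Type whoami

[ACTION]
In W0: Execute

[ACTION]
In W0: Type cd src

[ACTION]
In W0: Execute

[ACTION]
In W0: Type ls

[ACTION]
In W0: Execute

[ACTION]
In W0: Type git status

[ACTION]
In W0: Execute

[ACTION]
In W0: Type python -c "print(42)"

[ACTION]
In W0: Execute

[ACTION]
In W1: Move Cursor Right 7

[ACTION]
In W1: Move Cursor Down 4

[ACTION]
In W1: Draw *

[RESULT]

                                          
                                          
             ┏━━━━━━━━━━━━━━━━━━━┓        
       ┏━━━━━━━━━━━━━━━━━━━━━━━━━━━━━━━┓  
       ┃ DrawingCanvas                 ┃  
       ┠───────────────────────────────┨  
       ┃                               ┃  
       ┃                ##             ┃  
       ┃       **       ##             ┃  
       ┃       **       ##             ┃  
       ┃       **       ##             ┃  
       ┃       **                      ┃  
       ┃       **                      ┃  
       ┃            ~                  ┃  
       ┃     ~~     ~                  ┃  
       ┃     ~~     ~                  ┃  
       ┃     ~~     ~                  ┃  
       ┃     ~~     ~           .....  ┃  
       ┗━━━━━━━━━━━━━━━━━━━━━━━━━━━━━━━┛  
                                          
                                          


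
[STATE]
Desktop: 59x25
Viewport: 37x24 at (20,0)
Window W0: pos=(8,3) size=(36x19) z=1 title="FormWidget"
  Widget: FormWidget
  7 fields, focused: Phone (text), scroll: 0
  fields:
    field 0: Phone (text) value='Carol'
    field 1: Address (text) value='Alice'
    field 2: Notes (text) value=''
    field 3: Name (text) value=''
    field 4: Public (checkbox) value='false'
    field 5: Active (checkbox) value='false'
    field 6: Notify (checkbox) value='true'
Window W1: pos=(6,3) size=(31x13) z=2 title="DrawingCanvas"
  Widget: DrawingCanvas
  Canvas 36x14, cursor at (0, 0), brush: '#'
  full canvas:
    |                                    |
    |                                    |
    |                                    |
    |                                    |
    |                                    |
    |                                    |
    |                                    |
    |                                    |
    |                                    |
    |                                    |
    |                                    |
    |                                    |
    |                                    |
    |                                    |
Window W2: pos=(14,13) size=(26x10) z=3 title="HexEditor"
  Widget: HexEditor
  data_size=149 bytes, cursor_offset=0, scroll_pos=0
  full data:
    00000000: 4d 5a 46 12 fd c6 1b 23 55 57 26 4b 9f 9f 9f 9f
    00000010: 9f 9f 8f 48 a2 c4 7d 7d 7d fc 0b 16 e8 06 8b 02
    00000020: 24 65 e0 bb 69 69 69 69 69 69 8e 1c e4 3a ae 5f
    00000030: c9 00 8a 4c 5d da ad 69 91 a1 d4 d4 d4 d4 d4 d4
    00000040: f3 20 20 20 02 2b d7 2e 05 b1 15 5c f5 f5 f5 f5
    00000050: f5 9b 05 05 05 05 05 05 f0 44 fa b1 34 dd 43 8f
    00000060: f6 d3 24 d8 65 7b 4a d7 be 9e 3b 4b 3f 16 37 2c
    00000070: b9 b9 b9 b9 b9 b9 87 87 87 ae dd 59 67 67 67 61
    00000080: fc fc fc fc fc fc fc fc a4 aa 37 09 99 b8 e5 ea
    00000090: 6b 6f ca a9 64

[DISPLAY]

                                     
                                     
                                     
━━━━━━━━━━━━━━━━┓━━━━━━┓             
s               ┃      ┃             
────────────────┨──────┨             
                ┃     ]┃             
                ┃     ]┃             
                ┃     ]┃             
                ┃     ]┃             
                ┃      ┃             
                ┃      ┃             
                ┃      ┃             
━━━━━━━━━━━━━━━━━━━┓   ┃             
ditor              ┃   ┃             
───────────────────┨   ┃             
000  4D 5a 46 12 fd┃   ┃             
010  9f 9f 8f 48 a2┃   ┃             
020  24 65 e0 bb 69┃   ┃             
030  c9 00 8a 4c 5d┃   ┃             
040  f3 20 20 20 02┃   ┃             
050  f5 9b 05 05 05┃━━━┛             
━━━━━━━━━━━━━━━━━━━┛                 
                                     


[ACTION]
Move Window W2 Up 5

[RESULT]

                                     
                                     
                                     
━━━━━━━━━━━━━━━━┓━━━━━━┓             
s               ┃      ┃             
────────────────┨──────┨             
                ┃     ]┃             
                ┃     ]┃             
━━━━━━━━━━━━━━━━━━━┓  ]┃             
ditor              ┃  ]┃             
───────────────────┨   ┃             
000  4D 5a 46 12 fd┃   ┃             
010  9f 9f 8f 48 a2┃   ┃             
020  24 65 e0 bb 69┃   ┃             
030  c9 00 8a 4c 5d┃   ┃             
040  f3 20 20 20 02┃   ┃             
050  f5 9b 05 05 05┃   ┃             
━━━━━━━━━━━━━━━━━━━┛   ┃             
                       ┃             
                       ┃             
                       ┃             
━━━━━━━━━━━━━━━━━━━━━━━┛             
                                     
                                     


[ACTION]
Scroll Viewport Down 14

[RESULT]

                                     
                                     
━━━━━━━━━━━━━━━━┓━━━━━━┓             
s               ┃      ┃             
────────────────┨──────┨             
                ┃     ]┃             
                ┃     ]┃             
━━━━━━━━━━━━━━━━━━━┓  ]┃             
ditor              ┃  ]┃             
───────────────────┨   ┃             
000  4D 5a 46 12 fd┃   ┃             
010  9f 9f 8f 48 a2┃   ┃             
020  24 65 e0 bb 69┃   ┃             
030  c9 00 8a 4c 5d┃   ┃             
040  f3 20 20 20 02┃   ┃             
050  f5 9b 05 05 05┃   ┃             
━━━━━━━━━━━━━━━━━━━┛   ┃             
                       ┃             
                       ┃             
                       ┃             
━━━━━━━━━━━━━━━━━━━━━━━┛             
                                     
                                     
                                     


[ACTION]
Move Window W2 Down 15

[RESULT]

                                     
                                     
━━━━━━━━━━━━━━━━┓━━━━━━┓             
s               ┃      ┃             
────────────────┨──────┨             
                ┃     ]┃             
                ┃     ]┃             
                ┃     ]┃             
                ┃     ]┃             
                ┃      ┃             
                ┃      ┃             
                ┃      ┃             
                ┃      ┃             
                ┃      ┃             
━━━━━━━━━━━━━━━━━━━┓   ┃             
ditor              ┃   ┃             
───────────────────┨   ┃             
000  4D 5a 46 12 fd┃   ┃             
010  9f 9f 8f 48 a2┃   ┃             
020  24 65 e0 bb 69┃   ┃             
030  c9 00 8a 4c 5d┃━━━┛             
040  f3 20 20 20 02┃                 
050  f5 9b 05 05 05┃                 
━━━━━━━━━━━━━━━━━━━┛                 


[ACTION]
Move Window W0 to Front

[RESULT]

                                     
                                     
━━━━━━━━━━━━━━━━━━━━━━━┓             
                       ┃             
───────────────────────┨             
   [Carol             ]┃             
   [Alice             ]┃             
   [                  ]┃             
   [                  ]┃             
   [ ]                 ┃             
   [ ]                 ┃             
   [x]                 ┃             
                       ┃             
                       ┃             
                       ┃             
                       ┃             
                       ┃             
                       ┃             
                       ┃             
                       ┃             
━━━━━━━━━━━━━━━━━━━━━━━┛             
040  f3 20 20 20 02┃                 
050  f5 9b 05 05 05┃                 
━━━━━━━━━━━━━━━━━━━┛                 


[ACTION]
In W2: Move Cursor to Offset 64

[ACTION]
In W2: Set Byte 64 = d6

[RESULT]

                                     
                                     
━━━━━━━━━━━━━━━━━━━━━━━┓             
                       ┃             
───────────────────────┨             
   [Carol             ]┃             
   [Alice             ]┃             
   [                  ]┃             
   [                  ]┃             
   [ ]                 ┃             
   [ ]                 ┃             
   [x]                 ┃             
                       ┃             
                       ┃             
                       ┃             
                       ┃             
                       ┃             
                       ┃             
                       ┃             
                       ┃             
━━━━━━━━━━━━━━━━━━━━━━━┛             
040  D6 20 20 20 02┃                 
050  f5 9b 05 05 05┃                 
━━━━━━━━━━━━━━━━━━━┛                 


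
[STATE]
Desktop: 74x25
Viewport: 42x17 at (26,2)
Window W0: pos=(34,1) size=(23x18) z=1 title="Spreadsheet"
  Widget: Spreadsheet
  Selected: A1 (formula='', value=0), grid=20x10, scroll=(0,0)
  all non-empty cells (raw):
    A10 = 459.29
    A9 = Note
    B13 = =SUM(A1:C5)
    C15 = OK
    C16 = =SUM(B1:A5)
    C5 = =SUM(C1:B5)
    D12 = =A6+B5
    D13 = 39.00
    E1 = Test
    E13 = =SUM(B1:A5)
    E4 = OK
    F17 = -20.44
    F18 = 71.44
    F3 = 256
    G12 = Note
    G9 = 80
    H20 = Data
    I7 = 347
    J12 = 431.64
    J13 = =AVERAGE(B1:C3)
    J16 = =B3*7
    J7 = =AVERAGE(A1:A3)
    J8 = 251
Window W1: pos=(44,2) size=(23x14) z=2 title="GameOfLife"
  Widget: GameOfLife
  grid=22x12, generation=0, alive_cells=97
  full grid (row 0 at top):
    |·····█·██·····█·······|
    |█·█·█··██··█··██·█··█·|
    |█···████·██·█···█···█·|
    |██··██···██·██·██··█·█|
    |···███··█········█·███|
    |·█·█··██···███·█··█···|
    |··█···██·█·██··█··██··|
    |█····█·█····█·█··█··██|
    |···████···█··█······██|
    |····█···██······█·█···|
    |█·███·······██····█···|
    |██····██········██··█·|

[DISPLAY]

        ┃ Spreadsh┏━━━━━━━━━━━━━━━━━━━━━┓ 
        ┠─────────┃ GameOfLife          ┃ 
        ┃A1:      ┠─────────────────────┨ 
        ┃       A ┃Gen: 0               ┃ 
        ┃---------┃█·█·█··██··█··██·█··█┃ 
        ┃  1      ┃█···████·██·█···█···█┃ 
        ┃  2      ┃██··██···██·██·██··█·┃ 
        ┃  3      ┃···███··█········█·██┃ 
        ┃  4      ┃·█·█··██···███·█··█··┃ 
        ┃  5      ┃··█···██·█·██··█··██·┃ 
        ┃  6      ┃█····█·█····█·█··█··█┃ 
        ┃  7      ┃···████···█··█······█┃ 
        ┃  8      ┃····█···██······█·█··┃ 
        ┃  9 Note ┗━━━━━━━━━━━━━━━━━━━━━┛ 
        ┃ 10   459.29       0 ┃           
        ┃ 11        0       0 ┃           
        ┗━━━━━━━━━━━━━━━━━━━━━┛           


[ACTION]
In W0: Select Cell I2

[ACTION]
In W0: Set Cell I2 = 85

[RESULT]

        ┃ Spreadsh┏━━━━━━━━━━━━━━━━━━━━━┓ 
        ┠─────────┃ GameOfLife          ┃ 
        ┃I2: 85   ┠─────────────────────┨ 
        ┃       A ┃Gen: 0               ┃ 
        ┃---------┃█·█·█··██··█··██·█··█┃ 
        ┃  1      ┃█···████·██·█···█···█┃ 
        ┃  2      ┃██··██···██·██·██··█·┃ 
        ┃  3      ┃···███··█········█·██┃ 
        ┃  4      ┃·█·█··██···███·█··█··┃ 
        ┃  5      ┃··█···██·█·██··█··██·┃ 
        ┃  6      ┃█····█·█····█·█··█··█┃ 
        ┃  7      ┃···████···█··█······█┃ 
        ┃  8      ┃····█···██······█·█··┃ 
        ┃  9 Note ┗━━━━━━━━━━━━━━━━━━━━━┛ 
        ┃ 10   459.29       0 ┃           
        ┃ 11        0       0 ┃           
        ┗━━━━━━━━━━━━━━━━━━━━━┛           


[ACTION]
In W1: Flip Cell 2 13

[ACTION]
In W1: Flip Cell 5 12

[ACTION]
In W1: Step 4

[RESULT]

        ┃ Spreadsh┏━━━━━━━━━━━━━━━━━━━━━┓ 
        ┠─────────┃ GameOfLife          ┃ 
        ┃I2: 85   ┠─────────────────────┨ 
        ┃       A ┃Gen: 4               ┃ 
        ┃---------┃······████████·█·····┃ 
        ┃  1      ┃·█····█·····█·█······┃ 
        ┃  2      ┃█··█·██·······█······┃ 
        ┃  3      ┃█·██·██···█··██······┃ 
        ┃  4      ┃█···██████··█·█····██┃ 
        ┃  5      ┃····███····█······█··┃ 
        ┃  6      ┃····███··██······██··┃ 
        ┃  7      ┃·██··██·····█·██····█┃ 
        ┃  8      ┃███·██···█·██··█··██·┃ 
        ┃  9 Note ┗━━━━━━━━━━━━━━━━━━━━━┛ 
        ┃ 10   459.29       0 ┃           
        ┃ 11        0       0 ┃           
        ┗━━━━━━━━━━━━━━━━━━━━━┛           


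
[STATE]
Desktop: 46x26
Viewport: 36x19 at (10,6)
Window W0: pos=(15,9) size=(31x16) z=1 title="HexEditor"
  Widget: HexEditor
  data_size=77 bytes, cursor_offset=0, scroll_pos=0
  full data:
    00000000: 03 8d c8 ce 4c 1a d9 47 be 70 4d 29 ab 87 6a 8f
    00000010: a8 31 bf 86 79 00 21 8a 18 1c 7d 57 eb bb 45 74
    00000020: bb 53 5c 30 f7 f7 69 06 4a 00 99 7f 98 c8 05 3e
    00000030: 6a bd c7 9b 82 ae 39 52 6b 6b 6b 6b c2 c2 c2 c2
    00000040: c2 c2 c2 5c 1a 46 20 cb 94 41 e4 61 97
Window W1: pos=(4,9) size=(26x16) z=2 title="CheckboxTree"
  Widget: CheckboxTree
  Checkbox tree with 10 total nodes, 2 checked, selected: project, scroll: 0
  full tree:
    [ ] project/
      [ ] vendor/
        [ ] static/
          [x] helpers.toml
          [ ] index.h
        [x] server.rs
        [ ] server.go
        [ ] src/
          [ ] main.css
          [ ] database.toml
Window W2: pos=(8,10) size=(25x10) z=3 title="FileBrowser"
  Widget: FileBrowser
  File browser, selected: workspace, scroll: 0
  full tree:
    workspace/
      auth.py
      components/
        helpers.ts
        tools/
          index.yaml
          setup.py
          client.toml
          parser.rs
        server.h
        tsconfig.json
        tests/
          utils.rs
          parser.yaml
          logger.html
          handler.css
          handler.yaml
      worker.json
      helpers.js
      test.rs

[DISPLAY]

                                    
                                    
                                    
━━━━━━━━━━━━━━━━━━━┓━━━━━━━━━━━━━━━┓
━━━━━━━━━━━━━━━━━━━━━━┓            ┃
FileBrowser           ┃────────────┨
──────────────────────┨8 ce 4c 1a d┃
 [-] workspace/       ┃f 86 79 00 2┃
   auth.py            ┃c 30 f7 f7 6┃
   [+] components/    ┃7 9b 82 ae 3┃
   worker.json        ┃2 5c 1a 46 2┃
   helpers.js         ┃            ┃
   test.rs            ┃            ┃
━━━━━━━━━━━━━━━━━━━━━━┛            ┃
  [ ] main.css     ┃               ┃
  [ ] database.toml┃               ┃
                   ┃               ┃
                   ┃               ┃
━━━━━━━━━━━━━━━━━━━┛━━━━━━━━━━━━━━━┛


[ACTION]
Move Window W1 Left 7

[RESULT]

                                    
                                    
                                    
━━━━━━━━━━━━━━━┓━━━━━━━━━━━━━━━━━━━┓
━━━━━━━━━━━━━━━━━━━━━━┓            ┃
FileBrowser           ┃────────────┨
──────────────────────┨8 ce 4c 1a d┃
 [-] workspace/       ┃f 86 79 00 2┃
   auth.py            ┃c 30 f7 f7 6┃
   [+] components/    ┃7 9b 82 ae 3┃
   worker.json        ┃2 5c 1a 46 2┃
   helpers.js         ┃            ┃
   test.rs            ┃            ┃
━━━━━━━━━━━━━━━━━━━━━━┛            ┃
] main.css     ┃                   ┃
] database.toml┃                   ┃
               ┃                   ┃
               ┃                   ┃
━━━━━━━━━━━━━━━┛━━━━━━━━━━━━━━━━━━━┛


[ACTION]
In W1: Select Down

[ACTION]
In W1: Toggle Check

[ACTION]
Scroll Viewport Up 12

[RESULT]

                                    
                                    
                                    
                                    
                                    
                                    
                                    
                                    
                                    
━━━━━━━━━━━━━━━┓━━━━━━━━━━━━━━━━━━━┓
━━━━━━━━━━━━━━━━━━━━━━┓            ┃
FileBrowser           ┃────────────┨
──────────────────────┨8 ce 4c 1a d┃
 [-] workspace/       ┃f 86 79 00 2┃
   auth.py            ┃c 30 f7 f7 6┃
   [+] components/    ┃7 9b 82 ae 3┃
   worker.json        ┃2 5c 1a 46 2┃
   helpers.js         ┃            ┃
   test.rs            ┃            ┃


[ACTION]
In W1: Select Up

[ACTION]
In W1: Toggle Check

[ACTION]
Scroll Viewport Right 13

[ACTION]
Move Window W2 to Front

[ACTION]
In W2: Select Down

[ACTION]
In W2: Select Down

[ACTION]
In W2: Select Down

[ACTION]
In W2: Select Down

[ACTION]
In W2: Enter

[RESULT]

                                    
                                    
                                    
                                    
                                    
                                    
                                    
                                    
                                    
━━━━━━━━━━━━━━━┓━━━━━━━━━━━━━━━━━━━┓
━━━━━━━━━━━━━━━━━━━━━━┓            ┃
FileBrowser           ┃────────────┨
──────────────────────┨8 ce 4c 1a d┃
 [-] workspace/       ┃f 86 79 00 2┃
   auth.py            ┃c 30 f7 f7 6┃
   [+] components/    ┃7 9b 82 ae 3┃
   worker.json        ┃2 5c 1a 46 2┃
 > helpers.js         ┃            ┃
   test.rs            ┃            ┃


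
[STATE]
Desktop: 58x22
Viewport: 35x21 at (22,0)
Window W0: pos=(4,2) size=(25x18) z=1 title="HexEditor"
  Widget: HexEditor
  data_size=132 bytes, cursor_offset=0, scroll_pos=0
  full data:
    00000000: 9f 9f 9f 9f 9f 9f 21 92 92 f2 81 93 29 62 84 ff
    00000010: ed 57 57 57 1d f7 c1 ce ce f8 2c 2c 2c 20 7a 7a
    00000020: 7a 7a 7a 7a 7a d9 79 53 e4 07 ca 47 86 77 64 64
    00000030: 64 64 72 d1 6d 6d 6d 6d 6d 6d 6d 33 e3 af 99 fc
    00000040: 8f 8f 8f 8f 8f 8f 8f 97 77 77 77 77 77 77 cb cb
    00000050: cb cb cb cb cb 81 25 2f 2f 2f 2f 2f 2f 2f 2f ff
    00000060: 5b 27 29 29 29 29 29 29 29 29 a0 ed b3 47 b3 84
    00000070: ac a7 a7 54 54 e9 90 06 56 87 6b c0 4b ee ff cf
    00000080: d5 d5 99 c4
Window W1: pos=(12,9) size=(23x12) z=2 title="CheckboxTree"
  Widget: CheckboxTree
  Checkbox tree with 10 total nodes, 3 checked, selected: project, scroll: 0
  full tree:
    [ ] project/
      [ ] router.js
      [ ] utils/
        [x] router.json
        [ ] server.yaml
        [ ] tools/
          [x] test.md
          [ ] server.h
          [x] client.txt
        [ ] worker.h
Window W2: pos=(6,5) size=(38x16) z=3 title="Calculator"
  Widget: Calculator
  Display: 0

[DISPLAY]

                                   
                                   
━━━━━━┓                            
      ┃                            
──────┨                            
━━━━━━━━━━━━━━━━━━━━━┓             
                     ┃             
─────────────────────┨             
                    0┃             
─┐                   ┃             
 │                   ┃             
─┤                   ┃             
 │                   ┃             
─┤                   ┃             
 │                   ┃             
─┤                   ┃             
 │                   ┃             
─┤                   ┃             
+│                   ┃             
─┘                   ┃             
━━━━━━━━━━━━━━━━━━━━━┛             


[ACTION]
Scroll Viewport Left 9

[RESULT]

                                   
                                   
━━━━━━━━━━━━━━━┓                   
or             ┃                   
───────────────┨                   
━━━━━━━━━━━━━━━━━━━━━━━━━━━━━━┓    
lator                         ┃    
──────────────────────────────┨    
                             0┃    
──┬───┬───┐                   ┃    
8 │ 9 │ ÷ │                   ┃    
──┼───┼───┤                   ┃    
5 │ 6 │ × │                   ┃    
──┼───┼───┤                   ┃    
2 │ 3 │ - │                   ┃    
──┼───┼───┤                   ┃    
. │ = │ + │                   ┃    
──┼───┼───┤                   ┃    
MC│ MR│ M+│                   ┃    
──┴───┴───┘                   ┃    
━━━━━━━━━━━━━━━━━━━━━━━━━━━━━━┛    


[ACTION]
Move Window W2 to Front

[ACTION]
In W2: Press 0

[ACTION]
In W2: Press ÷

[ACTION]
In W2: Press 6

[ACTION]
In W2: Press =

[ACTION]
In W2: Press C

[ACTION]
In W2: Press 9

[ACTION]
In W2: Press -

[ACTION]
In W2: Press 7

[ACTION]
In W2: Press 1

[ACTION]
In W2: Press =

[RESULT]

                                   
                                   
━━━━━━━━━━━━━━━┓                   
or             ┃                   
───────────────┨                   
━━━━━━━━━━━━━━━━━━━━━━━━━━━━━━┓    
lator                         ┃    
──────────────────────────────┨    
                           -62┃    
──┬───┬───┐                   ┃    
8 │ 9 │ ÷ │                   ┃    
──┼───┼───┤                   ┃    
5 │ 6 │ × │                   ┃    
──┼───┼───┤                   ┃    
2 │ 3 │ - │                   ┃    
──┼───┼───┤                   ┃    
. │ = │ + │                   ┃    
──┼───┼───┤                   ┃    
MC│ MR│ M+│                   ┃    
──┴───┴───┘                   ┃    
━━━━━━━━━━━━━━━━━━━━━━━━━━━━━━┛    
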